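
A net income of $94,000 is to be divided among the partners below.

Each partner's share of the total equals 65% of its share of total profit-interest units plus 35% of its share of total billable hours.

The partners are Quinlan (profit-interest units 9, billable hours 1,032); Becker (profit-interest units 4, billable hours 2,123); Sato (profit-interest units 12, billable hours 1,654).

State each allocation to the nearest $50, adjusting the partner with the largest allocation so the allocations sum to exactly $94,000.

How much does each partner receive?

Totals — profit-interest units 25, billable hours 4,809.
Combined weights (65% profit-interest units + 35% billable hours): Quinlan 0.3091; Becker 0.2585; Sato 0.4324.
Unrounded shares: Quinlan 29,056.26; Becker 24,300.16; Sato 40,643.57.
After rounding ($50): Quinlan $29,050; Becker $24,300; Sato $40,650. Sum = $94,000.
No rounding difference to absorb.

Quinlan: $29,050; Becker: $24,300; Sato: $40,650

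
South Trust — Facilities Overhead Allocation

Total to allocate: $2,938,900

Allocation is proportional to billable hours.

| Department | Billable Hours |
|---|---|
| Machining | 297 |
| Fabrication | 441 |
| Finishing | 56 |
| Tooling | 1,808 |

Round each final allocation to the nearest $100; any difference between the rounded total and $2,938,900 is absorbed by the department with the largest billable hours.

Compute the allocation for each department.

Total billable hours = 2,602.
Raw shares: Machining 297/2,602 × $2,938,900 = 335,454.77; Fabrication 441/2,602 × $2,938,900 = 498,099.50; Finishing 56/2,602 × $2,938,900 = 63,250.73; Tooling 1,808/2,602 × $2,938,900 = 2,042,095.00.
At nearest $100: Machining $335,500; Fabrication $498,100; Finishing $63,300; Tooling $2,042,100. Sum = $2,939,000.
Difference $2,938,900 − $2,939,000 = −$100 applied to largest billable hours (Tooling): Tooling becomes $2,042,000.

Machining: $335,500 · Fabrication: $498,100 · Finishing: $63,300 · Tooling: $2,042,000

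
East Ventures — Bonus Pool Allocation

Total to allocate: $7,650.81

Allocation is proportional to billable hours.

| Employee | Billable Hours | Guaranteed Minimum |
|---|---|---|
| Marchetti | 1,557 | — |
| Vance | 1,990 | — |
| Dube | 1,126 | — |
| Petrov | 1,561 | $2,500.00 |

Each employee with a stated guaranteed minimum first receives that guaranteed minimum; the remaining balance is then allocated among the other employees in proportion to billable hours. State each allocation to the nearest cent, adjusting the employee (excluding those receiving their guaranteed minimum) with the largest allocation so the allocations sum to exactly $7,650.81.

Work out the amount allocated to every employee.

Marchetti: $1,716.20; Vance: $2,193.48; Dube: $1,241.13; Petrov: $2,500.00

Minimums first: Petrov $2,500.00. Balance $5,150.81.
Balance split over remaining billable hours 4,673: Marchetti 1,716.2018 → $1,716.20; Vance 2,193.4757 → $2,193.48; Dube 1,241.1325 → $1,241.13.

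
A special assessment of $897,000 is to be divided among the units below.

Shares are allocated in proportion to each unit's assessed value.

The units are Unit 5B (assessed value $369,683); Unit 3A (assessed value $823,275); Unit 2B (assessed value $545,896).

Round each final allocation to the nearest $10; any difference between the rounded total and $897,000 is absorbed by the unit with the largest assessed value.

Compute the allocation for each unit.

Unit 5B: $190,700 · Unit 3A: $424,700 · Unit 2B: $281,600

Sum of assessed value: 1,738,854.
Proportional shares: Unit 5B 369,683/1,738,854 × $897,000 = 190,703.56; Unit 3A 823,275/1,738,854 × $897,000 = 424,692.17; Unit 2B 545,896/1,738,854 × $897,000 = 281,604.27.
After rounding ($10): Unit 5B $190,700; Unit 3A $424,690; Unit 2B $281,600. Sum = $896,990.
Difference $897,000 − $896,990 = +$10 applied to largest assessed value (Unit 3A): Unit 3A becomes $424,700.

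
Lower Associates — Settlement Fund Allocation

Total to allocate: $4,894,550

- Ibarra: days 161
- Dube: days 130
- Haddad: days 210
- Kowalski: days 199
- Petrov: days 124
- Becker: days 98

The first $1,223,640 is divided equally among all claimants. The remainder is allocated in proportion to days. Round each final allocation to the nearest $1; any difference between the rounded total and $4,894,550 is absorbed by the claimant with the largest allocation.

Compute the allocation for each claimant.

Equal tier: $1,223,640 ÷ 6 = $203,940 apiece.
Remainder $3,670,910 by days (total 922): Ibarra 641,015.74 → $641,016; Dube 517,590.35 → $517,590; Haddad 836,107.48 → $836,107; Kowalski 792,311.38 → $792,311; Petrov 493,701.56 → $493,702; Becker 390,183.49 → $390,183.
Rounding difference +$1 on remainder applied to Haddad.
Totals: Ibarra $203,940 + $641,016 = $844,956; Dube $203,940 + $517,590 = $721,530; Haddad $203,940 + $836,108 = $1,040,048; Kowalski $203,940 + $792,311 = $996,251; Petrov $203,940 + $493,702 = $697,642; Becker $203,940 + $390,183 = $594,123.

Ibarra: $844,956; Dube: $721,530; Haddad: $1,040,048; Kowalski: $996,251; Petrov: $697,642; Becker: $594,123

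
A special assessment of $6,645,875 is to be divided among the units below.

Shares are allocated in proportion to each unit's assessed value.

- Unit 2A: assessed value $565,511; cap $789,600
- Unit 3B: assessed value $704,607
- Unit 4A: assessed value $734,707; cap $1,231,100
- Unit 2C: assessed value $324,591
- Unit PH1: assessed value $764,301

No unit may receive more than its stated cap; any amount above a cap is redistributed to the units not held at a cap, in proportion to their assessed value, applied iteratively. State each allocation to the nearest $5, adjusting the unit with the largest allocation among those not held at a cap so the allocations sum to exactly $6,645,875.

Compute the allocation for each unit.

Unit 2A: $789,600; Unit 3B: $1,817,080; Unit 4A: $1,231,100; Unit 2C: $837,075; Unit PH1: $1,971,020

Combined assessed value = 3,093,717.
Proportional shares (ignoring caps): Unit 2A 1,214,821.98; Unit 3B 1,513,625.86; Unit 4A 1,578,286.21; Unit 2C 697,281.36; Unit PH1 1,641,859.58.
Capped: Unit 2A ($789,600), Unit 4A ($1,231,100); remaining pool $4,625,175 reallocated over remaining assessed value 1,793,499.
Shares after redistribution: Unit 3B 1,817,079.73 → $1,817,080; Unit 2C 837,073.33 → $837,075; Unit PH1 1,971,021.94 → $1,971,020.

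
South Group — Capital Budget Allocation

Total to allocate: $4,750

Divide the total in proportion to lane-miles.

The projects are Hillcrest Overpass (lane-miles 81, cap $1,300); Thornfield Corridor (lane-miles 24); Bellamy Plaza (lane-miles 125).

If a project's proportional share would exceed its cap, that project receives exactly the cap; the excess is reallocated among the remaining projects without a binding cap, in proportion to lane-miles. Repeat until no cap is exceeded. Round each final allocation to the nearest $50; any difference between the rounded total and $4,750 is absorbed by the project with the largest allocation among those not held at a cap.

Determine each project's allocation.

Hillcrest Overpass: $1,300 | Thornfield Corridor: $550 | Bellamy Plaza: $2,900

Lane-miles total: 230.
Unconstrained shares: Hillcrest Overpass 1,672.83; Thornfield Corridor 495.65; Bellamy Plaza 2,581.52.
Held at cap: Hillcrest Overpass ($1,300); residual $3,450 reallocated over remaining lane-miles 149.
Remaining shares: Thornfield Corridor 555.70 → $550; Bellamy Plaza 2,894.30 → $2,900.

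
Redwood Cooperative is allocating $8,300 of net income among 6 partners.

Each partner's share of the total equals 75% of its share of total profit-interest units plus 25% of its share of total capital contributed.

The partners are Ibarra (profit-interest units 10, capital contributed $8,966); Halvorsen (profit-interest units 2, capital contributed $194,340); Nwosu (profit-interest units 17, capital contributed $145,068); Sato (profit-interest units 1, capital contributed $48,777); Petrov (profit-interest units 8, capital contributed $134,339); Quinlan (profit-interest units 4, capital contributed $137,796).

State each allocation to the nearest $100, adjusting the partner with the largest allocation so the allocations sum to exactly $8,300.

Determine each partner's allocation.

Profit-interest units total 42; capital contributed total 669,286.
Combined weights (75% profit-interest units + 25% capital contributed): Ibarra 0.1819; Halvorsen 0.1083; Nwosu 0.3578; Sato 0.0361; Petrov 0.1930; Quinlan 0.1229.
Pro-rata amounts: Ibarra 1,509.94; Halvorsen 898.94; Nwosu 2,969.40; Sato 299.44; Petrov 1,602.21; Quinlan 1,020.07.
At nearest $100: Ibarra $1,500; Halvorsen $900; Nwosu $3,000; Sato $300; Petrov $1,600; Quinlan $1,000. Sum = $8,300.
Sum already equals the total — no adjustment.

Ibarra: $1,500; Halvorsen: $900; Nwosu: $3,000; Sato: $300; Petrov: $1,600; Quinlan: $1,000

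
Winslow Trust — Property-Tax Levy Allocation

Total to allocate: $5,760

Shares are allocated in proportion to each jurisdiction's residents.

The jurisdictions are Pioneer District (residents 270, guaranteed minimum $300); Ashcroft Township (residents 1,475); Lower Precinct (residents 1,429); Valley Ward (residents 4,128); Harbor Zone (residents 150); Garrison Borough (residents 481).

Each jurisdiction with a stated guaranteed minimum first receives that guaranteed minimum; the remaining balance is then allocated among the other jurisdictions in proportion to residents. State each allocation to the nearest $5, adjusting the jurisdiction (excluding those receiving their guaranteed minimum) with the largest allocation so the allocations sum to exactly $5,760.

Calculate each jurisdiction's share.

Pioneer District: $300; Ashcroft Township: $1,050; Lower Precinct: $1,020; Valley Ward: $2,940; Harbor Zone: $105; Garrison Borough: $345

Minimums first: Pioneer District $300. Balance $5,460.
Balance split over remaining residents 7,663: Ashcroft Township 1,050.96 → $1,050; Lower Precinct 1,018.18 → $1,020; Valley Ward 2,941.26 → $2,940; Harbor Zone 106.88 → $105; Garrison Borough 342.72 → $345.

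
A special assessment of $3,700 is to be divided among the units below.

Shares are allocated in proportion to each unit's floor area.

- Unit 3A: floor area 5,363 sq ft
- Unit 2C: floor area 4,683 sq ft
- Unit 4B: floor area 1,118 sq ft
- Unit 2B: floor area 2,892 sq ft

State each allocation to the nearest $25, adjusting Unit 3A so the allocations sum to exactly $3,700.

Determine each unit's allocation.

Floor area total: 14,056.
Proportional shares: Unit 3A 5,363/14,056 × $3,700 = 1,411.72; Unit 2C 4,683/14,056 × $3,700 = 1,232.72; Unit 4B 1,118/14,056 × $3,700 = 294.29; Unit 2B 2,892/14,056 × $3,700 = 761.27.
Rounded to nearest $25: Unit 3A $1,400; Unit 2C $1,225; Unit 4B $300; Unit 2B $750. Sum = $3,675.
Difference $3,700 − $3,675 = +$25 applied to Unit 3A: Unit 3A becomes $1,425.

Unit 3A: $1,425 | Unit 2C: $1,225 | Unit 4B: $300 | Unit 2B: $750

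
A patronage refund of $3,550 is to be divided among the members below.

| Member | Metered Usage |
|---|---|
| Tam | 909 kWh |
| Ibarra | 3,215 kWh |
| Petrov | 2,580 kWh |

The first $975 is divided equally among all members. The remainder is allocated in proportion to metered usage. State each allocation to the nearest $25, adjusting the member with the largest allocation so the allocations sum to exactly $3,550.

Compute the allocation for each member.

First tranche $975 split equally: $325 each.
Remainder $2,575 by metered usage (total 6,704): Tam 349.15 → $350; Ibarra 1,234.88 → $1,225; Petrov 990.98 → $1,000.
Totals: Tam $325 + $350 = $675; Ibarra $325 + $1,225 = $1,550; Petrov $325 + $1,000 = $1,325.

Tam: $675 | Ibarra: $1,550 | Petrov: $1,325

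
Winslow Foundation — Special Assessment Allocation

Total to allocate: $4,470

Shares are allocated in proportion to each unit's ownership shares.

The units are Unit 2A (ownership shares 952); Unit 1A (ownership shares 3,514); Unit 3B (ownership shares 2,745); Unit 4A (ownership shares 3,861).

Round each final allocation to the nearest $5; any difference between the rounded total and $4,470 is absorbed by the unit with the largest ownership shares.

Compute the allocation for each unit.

Unit 2A: $385 | Unit 1A: $1,420 | Unit 3B: $1,110 | Unit 4A: $1,555

Sum of ownership shares: 11,072.
Raw shares: Unit 2A 952/11,072 × $4,470 = 384.34; Unit 1A 3,514/11,072 × $4,470 = 1,418.68; Unit 3B 2,745/11,072 × $4,470 = 1,108.21; Unit 4A 3,861/11,072 × $4,470 = 1,558.77.
Rounded to nearest $5: Unit 2A $385; Unit 1A $1,420; Unit 3B $1,110; Unit 4A $1,560. Sum = $4,475.
Difference $4,470 − $4,475 = −$5 applied to largest ownership shares (Unit 4A): Unit 4A becomes $1,555.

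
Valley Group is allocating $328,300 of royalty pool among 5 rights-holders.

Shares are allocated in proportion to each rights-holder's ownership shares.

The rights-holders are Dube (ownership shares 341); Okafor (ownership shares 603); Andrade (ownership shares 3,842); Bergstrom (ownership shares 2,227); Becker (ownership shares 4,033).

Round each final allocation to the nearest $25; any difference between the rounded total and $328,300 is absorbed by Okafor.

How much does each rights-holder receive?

Dube: $10,125 · Okafor: $17,900 · Andrade: $114,200 · Bergstrom: $66,200 · Becker: $119,875

Combined ownership shares = 11,046.
Pro-rata amounts: Dube 341/11,046 × $328,300 = 10,134.92; Okafor 603/11,046 × $328,300 = 17,921.86; Andrade 3,842/11,046 × $328,300 = 114,188.72; Bergstrom 2,227/11,046 × $328,300 = 66,189.04; Becker 4,033/11,046 × $328,300 = 119,865.46.
After rounding ($25): Dube $10,125; Okafor $17,925; Andrade $114,200; Bergstrom $66,200; Becker $119,875. Sum = $328,325.
Difference $328,300 − $328,325 = −$25 applied to Okafor: Okafor becomes $17,900.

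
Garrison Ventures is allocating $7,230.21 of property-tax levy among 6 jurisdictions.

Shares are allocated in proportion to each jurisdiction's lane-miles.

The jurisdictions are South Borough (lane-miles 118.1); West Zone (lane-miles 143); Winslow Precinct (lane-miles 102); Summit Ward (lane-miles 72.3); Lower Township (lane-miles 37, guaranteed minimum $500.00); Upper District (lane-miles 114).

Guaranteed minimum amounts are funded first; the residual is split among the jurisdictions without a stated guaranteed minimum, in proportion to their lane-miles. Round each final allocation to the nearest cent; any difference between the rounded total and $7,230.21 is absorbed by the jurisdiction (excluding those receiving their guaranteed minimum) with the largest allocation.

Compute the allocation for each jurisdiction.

Fund the minimums — Lower Township $500.00. Remaining pool $6,730.21.
Remaining pool split over remaining lane-miles 549.4: South Borough 1,446.7379 → $1,446.74; West Zone 1,751.7656 → $1,751.77; Winslow Precinct 1,249.5111 → $1,249.51; Summit Ward 885.6829 → $885.68; Upper District 1,396.5124 → $1,396.51.

South Borough: $1,446.74 | West Zone: $1,751.77 | Winslow Precinct: $1,249.51 | Summit Ward: $885.68 | Lower Township: $500.00 | Upper District: $1,396.51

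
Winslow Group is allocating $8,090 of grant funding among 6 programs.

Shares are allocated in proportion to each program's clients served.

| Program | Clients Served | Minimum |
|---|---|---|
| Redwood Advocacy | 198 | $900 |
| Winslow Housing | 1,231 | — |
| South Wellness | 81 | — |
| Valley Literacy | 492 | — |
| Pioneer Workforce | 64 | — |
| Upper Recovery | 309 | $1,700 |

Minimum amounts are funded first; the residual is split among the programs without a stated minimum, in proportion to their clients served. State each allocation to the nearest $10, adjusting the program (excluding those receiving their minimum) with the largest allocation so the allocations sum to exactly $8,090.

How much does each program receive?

Redwood Advocacy: $900 | Winslow Housing: $3,610 | South Wellness: $240 | Valley Literacy: $1,450 | Pioneer Workforce: $190 | Upper Recovery: $1,700

Minimums first: Redwood Advocacy $900; Upper Recovery $1,700. Balance $5,490.
Balance split over remaining clients served 1,868: Winslow Housing 3,617.87 → $3,620; South Wellness 238.06 → $240; Valley Literacy 1,445.97 → $1,450; Pioneer Workforce 188.09 → $190.
Rounding difference −$10 applied to Winslow Housing → $3,610.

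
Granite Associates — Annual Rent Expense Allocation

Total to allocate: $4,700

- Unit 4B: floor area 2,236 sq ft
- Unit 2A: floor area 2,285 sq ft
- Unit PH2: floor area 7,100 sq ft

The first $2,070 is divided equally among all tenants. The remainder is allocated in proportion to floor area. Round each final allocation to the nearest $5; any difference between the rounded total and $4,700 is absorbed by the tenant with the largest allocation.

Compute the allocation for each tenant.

Unit 4B: $1,195 | Unit 2A: $1,205 | Unit PH2: $2,300

First tranche $2,070 split equally: $690 each.
Remainder $2,630 by floor area (total 11,621): Unit 4B 506.04 → $505; Unit 2A 517.13 → $515; Unit PH2 1,606.83 → $1,605.
Rounding difference +$5 on remainder applied to Unit PH2.
Totals: Unit 4B $690 + $505 = $1,195; Unit 2A $690 + $515 = $1,205; Unit PH2 $690 + $1,610 = $2,300.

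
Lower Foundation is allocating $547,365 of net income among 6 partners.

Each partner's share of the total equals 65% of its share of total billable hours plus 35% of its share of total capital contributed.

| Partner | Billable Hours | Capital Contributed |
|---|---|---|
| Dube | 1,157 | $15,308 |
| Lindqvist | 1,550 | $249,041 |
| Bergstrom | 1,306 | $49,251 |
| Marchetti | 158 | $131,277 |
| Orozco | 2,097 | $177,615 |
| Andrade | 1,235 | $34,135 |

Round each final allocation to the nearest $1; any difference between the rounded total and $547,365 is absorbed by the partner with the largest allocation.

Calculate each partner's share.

Billable hours total 7,503; capital contributed total 656,627.
Blended shares (65% billable hours + 35% capital contributed): Dube 0.1084; Lindqvist 0.2670; Bergstrom 0.1394; Marchetti 0.0837; Orozco 0.2763; Andrade 0.1252.
Pro-rata amounts: Dube 59,330.44; Lindqvist 146,160.26; Bergstrom 76,299.14; Marchetti 45,793.68; Orozco 151,259.36; Andrade 68,522.12.
Rounded to nearest $1: Dube $59,330; Lindqvist $146,160; Bergstrom $76,299; Marchetti $45,794; Orozco $151,259; Andrade $68,522. Sum = $547,364.
Difference $547,365 − $547,364 = +$1 applied to largest allocation (Orozco): Orozco becomes $151,260.

Dube: $59,330 · Lindqvist: $146,160 · Bergstrom: $76,299 · Marchetti: $45,794 · Orozco: $151,260 · Andrade: $68,522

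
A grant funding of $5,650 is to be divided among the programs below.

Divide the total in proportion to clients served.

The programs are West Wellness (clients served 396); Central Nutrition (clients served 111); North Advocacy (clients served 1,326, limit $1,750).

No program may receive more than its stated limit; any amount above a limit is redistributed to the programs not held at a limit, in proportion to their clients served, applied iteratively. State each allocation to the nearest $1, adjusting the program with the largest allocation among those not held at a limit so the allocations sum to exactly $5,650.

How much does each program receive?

West Wellness: $3,046 | Central Nutrition: $854 | North Advocacy: $1,750

Clients served total: 1,833.
Unconstrained shares: West Wellness 1,220.62; Central Nutrition 342.14; North Advocacy 4,087.23.
Cap binds for North Advocacy ($1,750); residual $3,900 reallocated over remaining clients served 507.
Remaining shares: West Wellness 3,046.15 → $3,046; Central Nutrition 853.85 → $854.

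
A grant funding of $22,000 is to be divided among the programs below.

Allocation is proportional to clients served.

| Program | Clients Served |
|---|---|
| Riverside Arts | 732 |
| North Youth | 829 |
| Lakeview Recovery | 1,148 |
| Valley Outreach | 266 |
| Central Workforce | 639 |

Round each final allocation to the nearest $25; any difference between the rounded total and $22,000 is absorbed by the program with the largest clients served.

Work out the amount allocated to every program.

Riverside Arts: $4,450 · North Youth: $5,050 · Lakeview Recovery: $6,975 · Valley Outreach: $1,625 · Central Workforce: $3,900

Combined clients served = 732 + 829 + 1,148 + 266 + 639 = 3,614.
Proportional shares: Riverside Arts 4,456.00; North Youth 5,046.49; Lakeview Recovery 6,988.38; Valley Outreach 1,619.26; Central Workforce 3,889.87.
After rounding ($25): Riverside Arts $4,450; North Youth $5,050; Lakeview Recovery $7,000; Valley Outreach $1,625; Central Workforce $3,900. Sum = $22,025.
Difference $22,000 − $22,025 = −$25 applied to largest clients served (Lakeview Recovery): Lakeview Recovery becomes $6,975.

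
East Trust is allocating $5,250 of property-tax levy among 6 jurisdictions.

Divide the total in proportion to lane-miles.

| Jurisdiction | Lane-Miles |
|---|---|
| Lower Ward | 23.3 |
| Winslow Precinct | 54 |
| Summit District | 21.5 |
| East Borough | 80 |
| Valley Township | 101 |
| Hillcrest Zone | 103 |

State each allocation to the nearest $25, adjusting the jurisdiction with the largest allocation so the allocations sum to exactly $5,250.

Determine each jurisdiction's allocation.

Sum of lane-miles: 382.8.
Raw shares: Lower Ward 23.3/382.8 × $5,250 = 319.55; Winslow Precinct 54/382.8 × $5,250 = 740.60; Summit District 21.5/382.8 × $5,250 = 294.87; East Borough 80/382.8 × $5,250 = 1,097.18; Valley Township 101/382.8 × $5,250 = 1,385.19; Hillcrest Zone 103/382.8 × $5,250 = 1,412.62.
After rounding ($25): Lower Ward $325; Winslow Precinct $750; Summit District $300; East Borough $1,100; Valley Township $1,375; Hillcrest Zone $1,425. Sum = $5,275.
Difference $5,250 − $5,275 = −$25 applied to largest allocation (Hillcrest Zone): Hillcrest Zone becomes $1,400.

Lower Ward: $325; Winslow Precinct: $750; Summit District: $300; East Borough: $1,100; Valley Township: $1,375; Hillcrest Zone: $1,400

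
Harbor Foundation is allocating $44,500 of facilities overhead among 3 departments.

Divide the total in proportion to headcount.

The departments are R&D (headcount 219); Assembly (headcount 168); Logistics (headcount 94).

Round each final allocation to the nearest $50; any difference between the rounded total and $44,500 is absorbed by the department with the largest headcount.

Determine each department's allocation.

R&D: $20,250 · Assembly: $15,550 · Logistics: $8,700

Headcount total: 219 + 168 + 94 = 481.
Raw shares: R&D 20,260.91; Assembly 15,542.62; Logistics 8,696.47.
After rounding ($50): R&D $20,250; Assembly $15,550; Logistics $8,700. Sum = $44,500.
No rounding difference to absorb.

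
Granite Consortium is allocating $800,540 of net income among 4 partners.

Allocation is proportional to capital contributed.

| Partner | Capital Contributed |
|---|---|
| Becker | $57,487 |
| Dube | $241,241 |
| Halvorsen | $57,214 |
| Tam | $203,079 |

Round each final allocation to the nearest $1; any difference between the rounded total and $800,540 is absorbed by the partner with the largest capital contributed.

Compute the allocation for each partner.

Becker: $82,324 · Dube: $345,466 · Halvorsen: $81,933 · Tam: $290,817

Combined capital contributed = 57,487 + 241,241 + 57,214 + 203,079 = 559,021.
Pro-rata amounts: Becker 82,323.64; Dube 345,466.57; Halvorsen 81,932.69; Tam 290,817.09.
At nearest $1: Becker $82,324; Dube $345,467; Halvorsen $81,933; Tam $290,817. Sum = $800,541.
Difference $800,540 − $800,541 = −$1 applied to largest capital contributed (Dube): Dube becomes $345,466.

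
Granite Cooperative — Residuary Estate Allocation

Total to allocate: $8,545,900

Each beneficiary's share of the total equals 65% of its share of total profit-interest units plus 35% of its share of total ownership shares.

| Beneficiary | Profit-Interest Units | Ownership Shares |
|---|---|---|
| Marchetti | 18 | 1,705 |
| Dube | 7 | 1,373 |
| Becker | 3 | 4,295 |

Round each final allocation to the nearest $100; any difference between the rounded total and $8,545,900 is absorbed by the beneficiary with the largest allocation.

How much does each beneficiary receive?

Totals — profit-interest units 28, ownership shares 7,373.
Composite weights (65% profit-interest units + 35% ownership shares): Marchetti 0.4988; Dube 0.2277; Becker 0.2735.
Unrounded shares: Marchetti 4,262,646.60; Dube 1,945,704.85; Becker 2,337,548.55.
Rounded to nearest $100: Marchetti $4,262,600; Dube $1,945,700; Becker $2,337,500. Sum = $8,545,800.
Difference $8,545,900 − $8,545,800 = +$100 applied to largest allocation (Marchetti): Marchetti becomes $4,262,700.

Marchetti: $4,262,700; Dube: $1,945,700; Becker: $2,337,500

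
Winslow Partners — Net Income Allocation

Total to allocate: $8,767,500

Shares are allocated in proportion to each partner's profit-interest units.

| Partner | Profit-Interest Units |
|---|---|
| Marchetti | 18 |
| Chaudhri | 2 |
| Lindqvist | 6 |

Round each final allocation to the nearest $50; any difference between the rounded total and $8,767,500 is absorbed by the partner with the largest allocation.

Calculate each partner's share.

Total profit-interest units = 26.
Proportional shares: Marchetti 18/26 × $8,767,500 = 6,069,807.69; Chaudhri 2/26 × $8,767,500 = 674,423.08; Lindqvist 6/26 × $8,767,500 = 2,023,269.23.
At nearest $50: Marchetti $6,069,800; Chaudhri $674,400; Lindqvist $2,023,250. Sum = $8,767,450.
Difference $8,767,500 − $8,767,450 = +$50 applied to largest allocation (Marchetti): Marchetti becomes $6,069,850.

Marchetti: $6,069,850 | Chaudhri: $674,400 | Lindqvist: $2,023,250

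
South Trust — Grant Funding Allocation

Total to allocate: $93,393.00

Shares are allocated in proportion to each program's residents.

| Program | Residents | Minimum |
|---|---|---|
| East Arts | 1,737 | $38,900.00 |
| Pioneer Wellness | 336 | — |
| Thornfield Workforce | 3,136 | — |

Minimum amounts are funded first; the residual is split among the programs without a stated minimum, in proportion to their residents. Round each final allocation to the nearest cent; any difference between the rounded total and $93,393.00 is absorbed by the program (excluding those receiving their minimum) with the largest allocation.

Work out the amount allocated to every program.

East Arts: $38,900.00 · Pioneer Wellness: $5,273.52 · Thornfield Workforce: $49,219.48

Guaranteed amounts: East Arts $38,900.00. Remaining pool $54,493.00.
Remaining pool split over remaining residents 3,472: Pioneer Wellness 5,273.5161 → $5,273.52; Thornfield Workforce 49,219.4839 → $49,219.48.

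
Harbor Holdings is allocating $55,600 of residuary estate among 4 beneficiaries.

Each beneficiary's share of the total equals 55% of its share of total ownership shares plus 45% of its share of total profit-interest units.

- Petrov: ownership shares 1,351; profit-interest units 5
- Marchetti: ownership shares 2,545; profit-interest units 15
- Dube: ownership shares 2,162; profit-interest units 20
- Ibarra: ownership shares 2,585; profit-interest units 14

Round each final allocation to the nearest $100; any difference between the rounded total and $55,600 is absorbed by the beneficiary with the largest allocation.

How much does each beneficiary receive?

Ownership shares total 8,643; profit-interest units total 54.
Blended shares (55% ownership shares + 45% profit-interest units): Petrov 0.1276; Marchetti 0.2870; Dube 0.3042; Ibarra 0.2812.
Proportional shares: Petrov 7,096.67; Marchetti 15,954.52; Dube 16,916.09; Ibarra 15,632.72.
Rounded to nearest $100: Petrov $7,100; Marchetti $16,000; Dube $16,900; Ibarra $15,600. Sum = $55,600.
Sum already equals the total — no adjustment.

Petrov: $7,100 · Marchetti: $16,000 · Dube: $16,900 · Ibarra: $15,600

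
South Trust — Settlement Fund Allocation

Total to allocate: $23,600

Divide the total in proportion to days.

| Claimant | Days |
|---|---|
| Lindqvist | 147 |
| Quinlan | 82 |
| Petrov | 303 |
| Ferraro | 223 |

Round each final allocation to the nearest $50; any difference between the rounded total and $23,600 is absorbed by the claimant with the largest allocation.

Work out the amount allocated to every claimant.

Lindqvist: $4,600; Quinlan: $2,550; Petrov: $9,500; Ferraro: $6,950

Sum of days: 755.
Unrounded shares: Lindqvist 147/755 × $23,600 = 4,594.97; Quinlan 82/755 × $23,600 = 2,563.18; Petrov 303/755 × $23,600 = 9,471.26; Ferraro 223/755 × $23,600 = 6,970.60.
After rounding ($50): Lindqvist $4,600; Quinlan $2,550; Petrov $9,450; Ferraro $6,950. Sum = $23,550.
Difference $23,600 − $23,550 = +$50 applied to largest allocation (Petrov): Petrov becomes $9,500.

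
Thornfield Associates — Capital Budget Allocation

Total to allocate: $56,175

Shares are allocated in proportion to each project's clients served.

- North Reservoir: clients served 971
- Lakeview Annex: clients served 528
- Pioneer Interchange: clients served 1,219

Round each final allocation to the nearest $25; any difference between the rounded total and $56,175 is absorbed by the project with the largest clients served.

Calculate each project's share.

North Reservoir: $20,075; Lakeview Annex: $10,925; Pioneer Interchange: $25,175

Combined clients served = 971 + 528 + 1,219 = 2,718.
Unrounded shares: North Reservoir 20,068.41; Lakeview Annex 10,912.58; Pioneer Interchange 25,194.01.
Rounded to nearest $25: North Reservoir $20,075; Lakeview Annex $10,925; Pioneer Interchange $25,200. Sum = $56,200.
Difference $56,175 − $56,200 = −$25 applied to largest clients served (Pioneer Interchange): Pioneer Interchange becomes $25,175.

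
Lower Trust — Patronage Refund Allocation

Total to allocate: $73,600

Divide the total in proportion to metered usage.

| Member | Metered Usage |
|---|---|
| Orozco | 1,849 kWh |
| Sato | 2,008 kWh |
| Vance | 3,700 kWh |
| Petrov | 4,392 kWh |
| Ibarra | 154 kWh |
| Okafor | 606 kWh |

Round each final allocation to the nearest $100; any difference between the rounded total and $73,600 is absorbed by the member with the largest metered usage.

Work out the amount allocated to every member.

Combined metered usage = 12,709.
Pro-rata amounts: Orozco 1,849/12,709 × $73,600 = 10,707.88; Sato 2,008/12,709 × $73,600 = 11,628.67; Vance 3,700/12,709 × $73,600 = 21,427.33; Petrov 4,392/12,709 × $73,600 = 25,434.83; Ibarra 154/12,709 × $73,600 = 891.84; Okafor 606/12,709 × $73,600 = 3,509.45.
Rounded to nearest $100: Orozco $10,700; Sato $11,600; Vance $21,400; Petrov $25,400; Ibarra $900; Okafor $3,500. Sum = $73,500.
Difference $73,600 − $73,500 = +$100 applied to largest metered usage (Petrov): Petrov becomes $25,500.

Orozco: $10,700; Sato: $11,600; Vance: $21,400; Petrov: $25,500; Ibarra: $900; Okafor: $3,500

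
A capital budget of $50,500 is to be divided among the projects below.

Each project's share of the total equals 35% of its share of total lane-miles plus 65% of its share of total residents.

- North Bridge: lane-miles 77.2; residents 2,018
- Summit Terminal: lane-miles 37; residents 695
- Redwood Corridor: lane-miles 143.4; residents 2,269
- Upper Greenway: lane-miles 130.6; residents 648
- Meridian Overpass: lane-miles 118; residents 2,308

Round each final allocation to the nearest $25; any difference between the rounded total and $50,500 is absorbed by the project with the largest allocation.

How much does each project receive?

North Bridge: $11,050 · Summit Terminal: $4,175 · Redwood Corridor: $14,350 · Upper Greenway: $7,250 · Meridian Overpass: $13,675

Totals — lane-miles 506.2, residents 7,938.
Combined weights (35% lane-miles + 65% residents): North Bridge 0.2186; Summit Terminal 0.0825; Redwood Corridor 0.2849; Upper Greenway 0.1434; Meridian Overpass 0.2706.
Proportional shares: North Bridge 11,040.37; Summit Terminal 4,165.88; Redwood Corridor 14,389.81; Upper Greenway 7,239.76; Meridian Overpass 13,664.19.
At nearest $25: North Bridge $11,050; Summit Terminal $4,175; Redwood Corridor $14,400; Upper Greenway $7,250; Meridian Overpass $13,675. Sum = $50,550.
Difference $50,500 − $50,550 = −$50 applied to largest allocation (Redwood Corridor): Redwood Corridor becomes $14,350.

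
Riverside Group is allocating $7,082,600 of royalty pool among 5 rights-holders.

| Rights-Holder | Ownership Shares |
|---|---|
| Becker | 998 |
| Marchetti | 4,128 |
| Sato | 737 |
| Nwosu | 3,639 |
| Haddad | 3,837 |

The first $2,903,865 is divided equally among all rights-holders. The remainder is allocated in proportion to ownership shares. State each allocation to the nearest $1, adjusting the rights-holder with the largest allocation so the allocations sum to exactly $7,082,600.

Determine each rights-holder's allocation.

Equal tier: $2,903,865 ÷ 5 = $580,773 apiece.
Remainder $4,178,735 by ownership shares (total 13,339): Becker 312,645.44 → $312,645; Marchetti 1,293,186.75 → $1,293,187; Sato 230,881.45 → $230,881; Nwosu 1,139,996.75 → $1,139,997; Haddad 1,202,024.60 → $1,202,025.
Totals: Becker $580,773 + $312,645 = $893,418; Marchetti $580,773 + $1,293,187 = $1,873,960; Sato $580,773 + $230,881 = $811,654; Nwosu $580,773 + $1,139,997 = $1,720,770; Haddad $580,773 + $1,202,025 = $1,782,798.

Becker: $893,418 · Marchetti: $1,873,960 · Sato: $811,654 · Nwosu: $1,720,770 · Haddad: $1,782,798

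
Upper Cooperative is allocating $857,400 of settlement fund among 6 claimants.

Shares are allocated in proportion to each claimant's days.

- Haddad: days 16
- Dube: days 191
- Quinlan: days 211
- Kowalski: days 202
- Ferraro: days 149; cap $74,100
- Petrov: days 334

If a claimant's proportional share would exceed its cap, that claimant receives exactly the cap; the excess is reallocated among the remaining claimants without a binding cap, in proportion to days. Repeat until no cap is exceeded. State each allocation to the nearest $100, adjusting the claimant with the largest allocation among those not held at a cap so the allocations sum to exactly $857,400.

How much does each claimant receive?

Haddad: $13,100; Dube: $156,800; Quinlan: $173,200; Kowalski: $165,900; Ferraro: $74,100; Petrov: $274,300

Combined days = 1,103.
Unconstrained shares: Haddad 12,437.35; Dube 148,470.90; Quinlan 164,017.59; Kowalski 157,021.58; Ferraro 115,822.85; Petrov 259,629.74.
Cap binds for Ferraro ($74,100); remaining pool $783,300 reallocated over remaining days 954.
Remaining shares: Haddad 13,137.11 → $13,100; Dube 156,824.21 → $156,800; Quinlan 173,245.60 → $173,200; Kowalski 165,855.97 → $165,900; Petrov 274,237.11 → $274,200.
Rounding difference +$100 applied to Petrov → $274,300.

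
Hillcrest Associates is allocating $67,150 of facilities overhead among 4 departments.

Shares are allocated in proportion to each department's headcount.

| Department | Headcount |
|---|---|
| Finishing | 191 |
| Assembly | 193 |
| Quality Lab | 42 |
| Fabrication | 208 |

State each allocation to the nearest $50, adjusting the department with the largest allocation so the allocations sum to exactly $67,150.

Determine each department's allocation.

Finishing: $20,250; Assembly: $20,450; Quality Lab: $4,450; Fabrication: $22,000

Total headcount = 634.
Unrounded shares: Finishing 191/634 × $67,150 = 20,229.73; Assembly 193/634 × $67,150 = 20,441.56; Quality Lab 42/634 × $67,150 = 4,448.42; Fabrication 208/634 × $67,150 = 22,030.28.
After rounding ($50): Finishing $20,250; Assembly $20,450; Quality Lab $4,450; Fabrication $22,050. Sum = $67,200.
Difference $67,150 − $67,200 = −$50 applied to largest allocation (Fabrication): Fabrication becomes $22,000.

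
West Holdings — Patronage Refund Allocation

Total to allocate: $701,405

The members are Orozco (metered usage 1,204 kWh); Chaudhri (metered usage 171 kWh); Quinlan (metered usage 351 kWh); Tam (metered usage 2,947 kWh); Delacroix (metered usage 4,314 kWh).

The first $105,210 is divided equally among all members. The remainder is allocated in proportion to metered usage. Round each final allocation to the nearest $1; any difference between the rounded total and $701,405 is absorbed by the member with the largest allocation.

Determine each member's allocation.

Equal tier: $105,210 ÷ 5 = $21,042 apiece.
Remainder $596,195 by metered usage (total 8,987): Orozco 79,873.01 → $79,873; Chaudhri 11,344.09 → $11,344; Quinlan 23,285.24 → $23,285; Tam 195,503.13 → $195,503; Delacroix 286,189.52 → $286,190.
Totals: Orozco $21,042 + $79,873 = $100,915; Chaudhri $21,042 + $11,344 = $32,386; Quinlan $21,042 + $23,285 = $44,327; Tam $21,042 + $195,503 = $216,545; Delacroix $21,042 + $286,190 = $307,232.

Orozco: $100,915; Chaudhri: $32,386; Quinlan: $44,327; Tam: $216,545; Delacroix: $307,232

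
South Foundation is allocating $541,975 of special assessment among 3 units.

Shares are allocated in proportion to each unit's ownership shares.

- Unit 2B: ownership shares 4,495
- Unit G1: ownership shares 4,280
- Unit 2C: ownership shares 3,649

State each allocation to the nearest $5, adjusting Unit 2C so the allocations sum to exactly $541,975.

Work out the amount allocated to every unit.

Unit 2B: $196,085 | Unit G1: $186,705 | Unit 2C: $159,185

Sum of ownership shares: 12,424.
Unrounded shares: Unit 2B 4,495/12,424 × $541,975 = 196,086.42; Unit G1 4,280/12,424 × $541,975 = 186,707.42; Unit 2C 3,649/12,424 × $541,975 = 159,181.16.
Rounded to nearest $5: Unit 2B $196,085; Unit G1 $186,705; Unit 2C $159,180. Sum = $541,970.
Difference $541,975 − $541,970 = +$5 applied to Unit 2C: Unit 2C becomes $159,185.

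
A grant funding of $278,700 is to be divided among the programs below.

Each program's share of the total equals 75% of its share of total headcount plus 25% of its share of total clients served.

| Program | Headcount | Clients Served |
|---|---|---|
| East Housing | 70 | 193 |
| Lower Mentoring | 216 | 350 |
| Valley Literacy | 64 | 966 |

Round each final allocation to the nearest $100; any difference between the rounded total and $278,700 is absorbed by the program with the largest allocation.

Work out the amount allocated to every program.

East Housing: $50,700; Lower Mentoring: $145,200; Valley Literacy: $82,800

Headcount total 350; clients served total 1,509.
Combined weights (75% headcount + 25% clients served): East Housing 0.1820; Lower Mentoring 0.5208; Valley Literacy 0.2972.
Raw shares: East Housing 50,716.38; Lower Mentoring 145,158.82; Valley Literacy 82,824.80.
After rounding ($100): East Housing $50,700; Lower Mentoring $145,200; Valley Literacy $82,800. Sum = $278,700.
Rounded total matches; no reconciliation needed.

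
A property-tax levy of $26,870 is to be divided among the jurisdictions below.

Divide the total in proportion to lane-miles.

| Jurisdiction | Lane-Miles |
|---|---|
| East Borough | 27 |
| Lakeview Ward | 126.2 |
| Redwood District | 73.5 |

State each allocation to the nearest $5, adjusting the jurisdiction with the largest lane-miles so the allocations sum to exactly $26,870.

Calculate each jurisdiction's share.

Total lane-miles = 27 + 126.2 + 73.5 = 226.7.
Proportional shares: East Borough 3,200.22; Lakeview Ward 14,958.07; Redwood District 8,711.71.
At nearest $5: East Borough $3,200; Lakeview Ward $14,960; Redwood District $8,710. Sum = $26,870.
Sum already equals the total — no adjustment.

East Borough: $3,200 · Lakeview Ward: $14,960 · Redwood District: $8,710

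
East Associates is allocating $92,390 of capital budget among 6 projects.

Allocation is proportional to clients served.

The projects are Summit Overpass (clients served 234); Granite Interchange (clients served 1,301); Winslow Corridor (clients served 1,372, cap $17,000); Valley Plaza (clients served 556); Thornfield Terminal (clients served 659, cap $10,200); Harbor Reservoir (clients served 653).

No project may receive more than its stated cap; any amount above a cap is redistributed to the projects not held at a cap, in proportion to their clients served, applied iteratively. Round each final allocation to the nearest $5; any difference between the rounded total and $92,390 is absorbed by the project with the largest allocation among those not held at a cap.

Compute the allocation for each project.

Clients served total: 4,775.
Proportional shares (ignoring caps): Summit Overpass 4,527.59; Granite Interchange 25,172.65; Winslow Corridor 26,546.40; Valley Plaza 10,757.87; Thornfield Terminal 12,750.79; Harbor Reservoir 12,634.70.
Capped: Winslow Corridor ($17,000), Thornfield Terminal ($10,200); residual $65,190 reallocated over remaining clients served 2,744.
Remaining shares: Summit Overpass 5,559.21 → $5,560; Granite Interchange 30,908.23 → $30,910; Valley Plaza 13,209.05 → $13,210; Harbor Reservoir 15,513.51 → $15,515.
Rounding difference −$5 applied to Granite Interchange → $30,905.

Summit Overpass: $5,560 · Granite Interchange: $30,905 · Winslow Corridor: $17,000 · Valley Plaza: $13,210 · Thornfield Terminal: $10,200 · Harbor Reservoir: $15,515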